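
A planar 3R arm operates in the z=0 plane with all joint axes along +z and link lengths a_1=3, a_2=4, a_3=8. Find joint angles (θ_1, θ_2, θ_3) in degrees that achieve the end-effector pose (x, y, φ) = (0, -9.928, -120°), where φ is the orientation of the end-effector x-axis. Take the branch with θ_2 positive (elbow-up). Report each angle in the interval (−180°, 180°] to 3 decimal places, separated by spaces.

wrist centre = target − a_3·(cos φ, sin φ) = (4.0000, -2.9998)
cos θ_2 = (24.9988−3²−4²)/(2·3·4) = -0.0001; θ_2 = 90.0029° (elbow-up)
β = atan2(-2.9998,4.0000) = -36.8680°; ψ = atan2(4.0000,2.9998) = 53.1320°
θ_1 = β − ψ = -90.0000°
θ_3 = φ − θ_1 − θ_2 = -120.0029° (wrapped to (-180°,180°])

-90.000 90.003 -120.003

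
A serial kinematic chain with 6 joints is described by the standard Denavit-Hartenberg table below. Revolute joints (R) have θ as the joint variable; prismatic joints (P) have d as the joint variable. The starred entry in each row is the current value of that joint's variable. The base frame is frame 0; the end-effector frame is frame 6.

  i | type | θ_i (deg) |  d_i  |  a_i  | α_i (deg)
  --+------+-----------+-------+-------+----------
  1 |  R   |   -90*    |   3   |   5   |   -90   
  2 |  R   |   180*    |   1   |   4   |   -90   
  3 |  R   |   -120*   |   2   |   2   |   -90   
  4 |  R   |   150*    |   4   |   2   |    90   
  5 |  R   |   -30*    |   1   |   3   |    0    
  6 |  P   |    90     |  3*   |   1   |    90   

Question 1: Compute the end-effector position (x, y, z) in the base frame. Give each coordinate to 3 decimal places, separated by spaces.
after link 1: o_1 = (0.0000, -5.0000, 3.0000)
after link 2: o_2 = (1.0000, -1.0000, 3.0000)
after link 3: o_3 = (2.7321, -2.0000, 5.0000)
after link 4: o_4 = (3.2321, 2.3301, 4.0000)
after link 5: o_5 = (0.9665, 1.9061, 1.8349)
after link 6: o_6 = (2.3236, 2.1226, -1.0131)

2.324 2.123 -1.013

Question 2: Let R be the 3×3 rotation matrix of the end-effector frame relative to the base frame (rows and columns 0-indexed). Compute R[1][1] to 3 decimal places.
-0.250

End-effector y-axis (col 1 of R) = (0.4330,-0.2500,-0.8660)
R[1][1] = -0.2500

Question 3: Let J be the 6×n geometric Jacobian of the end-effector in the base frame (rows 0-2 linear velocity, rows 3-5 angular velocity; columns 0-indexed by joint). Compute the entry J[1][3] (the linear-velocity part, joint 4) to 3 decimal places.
axis z_3 = (0.5000,0.8660,-0.0000); lever o_n−o_3 = (-0.4085,4.1226,-6.0131)
cross product → J_v[:, 3] = (-5.2075,3.0066,2.4151)
J_ω[:, 3] = z_3
entry J[1][3] = 3.0066

3.007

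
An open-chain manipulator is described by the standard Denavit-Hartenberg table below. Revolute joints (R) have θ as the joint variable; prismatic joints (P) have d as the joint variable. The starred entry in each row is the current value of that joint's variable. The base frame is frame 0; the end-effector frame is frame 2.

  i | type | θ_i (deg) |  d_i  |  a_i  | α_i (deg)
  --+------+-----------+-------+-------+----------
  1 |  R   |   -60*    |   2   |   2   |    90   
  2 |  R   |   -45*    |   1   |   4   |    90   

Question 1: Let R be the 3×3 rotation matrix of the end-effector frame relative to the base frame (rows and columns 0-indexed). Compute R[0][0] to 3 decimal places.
End-effector x-axis (col 0 of R) = (0.3536,-0.6124,-0.7071)
R[0][0] = 0.3536

0.354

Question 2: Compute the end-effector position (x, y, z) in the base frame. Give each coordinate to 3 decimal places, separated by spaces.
1.548 -4.682 -0.828

after link 1: o_1 = (1.0000, -1.7321, 2.0000)
after link 2: o_2 = (1.5482, -4.6815, -0.8284)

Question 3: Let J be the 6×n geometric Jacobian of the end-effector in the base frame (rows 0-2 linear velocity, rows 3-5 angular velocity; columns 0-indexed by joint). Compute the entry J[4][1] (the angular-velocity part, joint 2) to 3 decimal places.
axis z_1 = (-0.8660,-0.5000,0.0000); lever o_n−o_1 = (0.5482,-2.9495,-2.8284)
cross product → J_v[:, 1] = (1.4142,-2.4495,2.8284)
J_ω[:, 1] = z_1
entry J[4][1] = -0.5000

-0.500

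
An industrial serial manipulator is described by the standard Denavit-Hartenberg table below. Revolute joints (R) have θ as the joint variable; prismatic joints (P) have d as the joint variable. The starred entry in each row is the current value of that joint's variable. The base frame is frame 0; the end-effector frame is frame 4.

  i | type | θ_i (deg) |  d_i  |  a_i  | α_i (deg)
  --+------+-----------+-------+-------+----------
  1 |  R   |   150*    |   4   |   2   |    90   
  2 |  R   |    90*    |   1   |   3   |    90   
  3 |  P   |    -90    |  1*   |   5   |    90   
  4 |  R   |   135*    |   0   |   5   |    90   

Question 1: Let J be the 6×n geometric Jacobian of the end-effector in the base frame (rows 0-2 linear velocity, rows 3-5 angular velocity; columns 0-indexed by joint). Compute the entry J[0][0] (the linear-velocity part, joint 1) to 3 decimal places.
axis z_0 = ẑ; lever o_n−o_0 = (-5.8922,2.8655,7.0000)
cross product → J_v[:, 0] = (-2.8655,-5.8922,0.0000)
J_ω[:, 0] = z_0
entry J[0][0] = -2.8655

-2.866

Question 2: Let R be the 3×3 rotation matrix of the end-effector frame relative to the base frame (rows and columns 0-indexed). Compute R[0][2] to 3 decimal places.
End-effector z-axis (col 2 of R) = (-0.9659,-0.2588,-0.0000)
R[0][2] = -0.9659

-0.966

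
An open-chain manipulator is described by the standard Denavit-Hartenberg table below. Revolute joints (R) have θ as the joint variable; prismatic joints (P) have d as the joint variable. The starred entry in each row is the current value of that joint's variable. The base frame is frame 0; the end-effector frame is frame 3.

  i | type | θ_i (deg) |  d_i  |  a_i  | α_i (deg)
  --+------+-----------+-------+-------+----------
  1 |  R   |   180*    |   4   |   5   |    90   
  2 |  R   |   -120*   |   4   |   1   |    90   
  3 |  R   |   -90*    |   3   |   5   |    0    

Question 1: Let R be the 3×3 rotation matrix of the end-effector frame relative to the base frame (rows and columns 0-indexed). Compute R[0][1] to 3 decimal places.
End-effector y-axis (col 1 of R) = (0.5000,0.0000,-0.8660)
R[0][1] = 0.5000

0.500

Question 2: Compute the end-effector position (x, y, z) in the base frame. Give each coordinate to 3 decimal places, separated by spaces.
-1.902 -1.000 4.634

after link 1: o_1 = (-5.0000, 0.0000, 4.0000)
after link 2: o_2 = (-4.5000, 4.0000, 3.1340)
after link 3: o_3 = (-1.9019, -1.0000, 4.6340)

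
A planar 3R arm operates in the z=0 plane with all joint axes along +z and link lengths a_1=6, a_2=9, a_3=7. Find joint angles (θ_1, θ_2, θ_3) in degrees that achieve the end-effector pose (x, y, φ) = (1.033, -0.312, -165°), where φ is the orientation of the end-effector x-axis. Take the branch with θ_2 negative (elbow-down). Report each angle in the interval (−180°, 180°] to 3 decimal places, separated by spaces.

89.996 -119.998 -134.998

wrist centre = target − a_3·(cos φ, sin φ) = (7.7945, 1.4997)
cos θ_2 = (63.0031−6²−9²)/(2·6·9) = -0.5000; θ_2 = -119.9981° (elbow-down)
β = atan2(1.4997,7.7945) = 10.8912°; ψ = atan2(-7.7944,1.5003) = -79.1050°
θ_1 = β − ψ = 89.9961°
θ_3 = φ − θ_1 − θ_2 = -134.9980° (wrapped to (-180°,180°])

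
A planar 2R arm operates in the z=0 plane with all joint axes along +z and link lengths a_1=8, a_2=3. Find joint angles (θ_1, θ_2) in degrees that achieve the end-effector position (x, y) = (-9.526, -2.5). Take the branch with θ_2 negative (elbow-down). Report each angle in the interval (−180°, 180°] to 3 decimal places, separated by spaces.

-149.998 -60.007

cos θ_2 = (96.9947−8²−3²)/(2·8·3) = 0.4999; θ_2 = -60.0073° (elbow-down)
β = atan2(-2.5000,-9.5260) = -165.2949°; ψ = atan2(-2.5983,9.4997) = -15.2969°
θ_1 = β − ψ = -149.9980°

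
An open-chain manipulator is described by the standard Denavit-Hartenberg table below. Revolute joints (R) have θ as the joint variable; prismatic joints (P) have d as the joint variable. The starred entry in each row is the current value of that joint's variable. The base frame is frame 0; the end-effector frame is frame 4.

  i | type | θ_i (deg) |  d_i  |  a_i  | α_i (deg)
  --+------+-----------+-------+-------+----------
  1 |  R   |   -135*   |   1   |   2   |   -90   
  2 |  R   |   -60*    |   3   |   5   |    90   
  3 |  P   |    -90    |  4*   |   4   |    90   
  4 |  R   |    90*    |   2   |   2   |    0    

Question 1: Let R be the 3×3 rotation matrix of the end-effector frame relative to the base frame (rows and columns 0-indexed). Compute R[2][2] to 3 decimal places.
-0.866

End-effector z-axis (col 2 of R) = (0.3536,0.3536,-0.8660)
R[2][2] = -0.8660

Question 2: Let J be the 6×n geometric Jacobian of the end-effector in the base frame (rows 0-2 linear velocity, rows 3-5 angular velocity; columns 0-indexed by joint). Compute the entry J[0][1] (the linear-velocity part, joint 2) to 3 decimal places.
axis z_1 = (0.7071,-0.7071,0.0000); lever o_n−o_1 = (1.9065,3.3207,5.5981)
cross product → J_v[:, 1] = (-3.9584,-3.9584,3.6962)
J_ω[:, 1] = z_1
entry J[0][1] = -3.9584

-3.958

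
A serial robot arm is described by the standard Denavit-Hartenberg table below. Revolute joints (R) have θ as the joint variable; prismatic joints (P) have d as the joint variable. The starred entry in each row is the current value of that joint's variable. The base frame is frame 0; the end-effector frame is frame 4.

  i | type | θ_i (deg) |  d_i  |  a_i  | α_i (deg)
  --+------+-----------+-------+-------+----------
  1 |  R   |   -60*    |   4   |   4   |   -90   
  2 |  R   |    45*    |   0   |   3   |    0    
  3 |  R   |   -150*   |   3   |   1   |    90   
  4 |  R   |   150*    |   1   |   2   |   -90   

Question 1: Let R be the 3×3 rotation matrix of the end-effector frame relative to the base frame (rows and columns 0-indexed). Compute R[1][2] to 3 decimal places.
-0.545

End-effector z-axis (col 2 of R) = (-0.6853,-0.5451,-0.4830)
R[1][2] = -0.5451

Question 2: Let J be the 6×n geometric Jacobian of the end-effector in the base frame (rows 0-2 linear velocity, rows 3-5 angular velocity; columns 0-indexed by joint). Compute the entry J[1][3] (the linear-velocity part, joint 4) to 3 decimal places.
-1.090

axis z_3 = (-0.4830,0.8365,-0.2588); lever o_n−o_3 = (0.6072,0.9483,-1.9319)
cross product → J_v[:, 3] = (-1.3706,-1.0902,-0.9659)
J_ω[:, 3] = z_3
entry J[1][3] = -1.0902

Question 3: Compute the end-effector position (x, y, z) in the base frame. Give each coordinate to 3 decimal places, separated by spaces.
after link 1: o_1 = (2.0000, -3.4641, 4.0000)
after link 2: o_2 = (3.0607, -5.3012, 1.8787)
after link 3: o_3 = (5.5293, -3.5771, 2.8446)
after link 4: o_4 = (6.1365, -2.6288, 0.9128)

6.137 -2.629 0.913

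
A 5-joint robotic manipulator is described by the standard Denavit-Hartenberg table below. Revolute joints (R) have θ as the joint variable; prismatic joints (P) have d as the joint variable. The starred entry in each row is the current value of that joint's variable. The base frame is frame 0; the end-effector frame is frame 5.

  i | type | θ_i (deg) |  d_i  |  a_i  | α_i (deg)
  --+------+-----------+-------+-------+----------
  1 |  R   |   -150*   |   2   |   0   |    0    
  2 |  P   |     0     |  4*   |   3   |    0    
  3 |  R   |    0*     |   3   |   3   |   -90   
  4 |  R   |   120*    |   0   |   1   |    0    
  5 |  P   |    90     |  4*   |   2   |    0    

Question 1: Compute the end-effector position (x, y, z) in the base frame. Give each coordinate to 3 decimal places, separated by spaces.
after link 1: o_1 = (0.0000, 0.0000, 2.0000)
after link 2: o_2 = (-2.5981, -1.5000, 6.0000)
after link 3: o_3 = (-5.1962, -3.0000, 9.0000)
after link 4: o_4 = (-4.7631, -2.7500, 8.1340)
after link 5: o_5 = (-1.2631, -5.3481, 9.1340)

-1.263 -5.348 9.134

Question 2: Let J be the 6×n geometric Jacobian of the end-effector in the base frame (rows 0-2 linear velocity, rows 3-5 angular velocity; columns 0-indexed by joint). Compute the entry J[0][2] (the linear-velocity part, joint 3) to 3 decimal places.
3.848

axis z_2 = (0.0000,0.0000,1.0000); lever o_n−o_2 = (1.3349,-3.8481,3.1340)
cross product → J_v[:, 2] = (3.8481,1.3349,-0.0000)
J_ω[:, 2] = z_2
entry J[0][2] = 3.8481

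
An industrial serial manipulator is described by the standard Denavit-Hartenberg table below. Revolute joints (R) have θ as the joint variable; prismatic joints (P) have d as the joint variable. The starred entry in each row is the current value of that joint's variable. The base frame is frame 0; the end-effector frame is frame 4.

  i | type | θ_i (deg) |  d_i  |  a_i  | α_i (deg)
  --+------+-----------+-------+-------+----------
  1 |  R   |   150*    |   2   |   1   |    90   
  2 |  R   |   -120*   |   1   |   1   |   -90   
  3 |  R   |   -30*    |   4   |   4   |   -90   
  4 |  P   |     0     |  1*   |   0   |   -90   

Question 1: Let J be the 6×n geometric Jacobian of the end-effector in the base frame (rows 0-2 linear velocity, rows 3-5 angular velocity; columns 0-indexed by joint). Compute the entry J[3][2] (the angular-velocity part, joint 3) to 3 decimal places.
-0.750

axis z_2 = (-0.7500,0.4330,-0.5000); lever o_n−o_2 = (-0.7165,1.7231,-5.4330)
cross product → J_v[:, 2] = (-1.4910,-3.7165,-0.9821)
J_ω[:, 2] = z_2
entry J[3][2] = -0.7500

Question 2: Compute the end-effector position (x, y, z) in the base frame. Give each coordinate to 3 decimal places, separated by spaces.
-0.650 2.839 -4.299

after link 1: o_1 = (-0.8660, 0.5000, 2.0000)
after link 2: o_2 = (0.0670, 1.1160, 1.1340)
after link 3: o_3 = (-0.4330, 3.7141, -3.8660)
after link 4: o_4 = (-0.6495, 2.8391, -4.2990)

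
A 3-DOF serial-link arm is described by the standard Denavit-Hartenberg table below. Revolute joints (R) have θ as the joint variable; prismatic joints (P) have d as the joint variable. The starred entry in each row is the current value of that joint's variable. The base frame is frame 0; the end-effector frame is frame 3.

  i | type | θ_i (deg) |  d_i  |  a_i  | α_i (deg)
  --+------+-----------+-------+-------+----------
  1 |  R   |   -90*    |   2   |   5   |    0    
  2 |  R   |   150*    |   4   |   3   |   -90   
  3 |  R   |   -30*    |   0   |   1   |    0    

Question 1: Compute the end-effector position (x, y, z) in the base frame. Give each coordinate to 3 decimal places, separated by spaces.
1.933 -1.652 6.500

after link 1: o_1 = (0.0000, -5.0000, 2.0000)
after link 2: o_2 = (1.5000, -2.4019, 6.0000)
after link 3: o_3 = (1.9330, -1.6519, 6.5000)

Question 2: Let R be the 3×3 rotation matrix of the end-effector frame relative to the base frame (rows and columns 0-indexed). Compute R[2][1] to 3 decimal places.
-0.866

End-effector y-axis (col 1 of R) = (0.2500,0.4330,-0.8660)
R[2][1] = -0.8660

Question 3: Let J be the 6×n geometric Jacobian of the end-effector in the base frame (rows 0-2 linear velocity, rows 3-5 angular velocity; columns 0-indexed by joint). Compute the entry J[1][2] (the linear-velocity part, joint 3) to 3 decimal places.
0.433

axis z_2 = (-0.8660,0.5000,0.0000); lever o_n−o_2 = (0.4330,0.7500,0.5000)
cross product → J_v[:, 2] = (0.2500,0.4330,-0.8660)
J_ω[:, 2] = z_2
entry J[1][2] = 0.4330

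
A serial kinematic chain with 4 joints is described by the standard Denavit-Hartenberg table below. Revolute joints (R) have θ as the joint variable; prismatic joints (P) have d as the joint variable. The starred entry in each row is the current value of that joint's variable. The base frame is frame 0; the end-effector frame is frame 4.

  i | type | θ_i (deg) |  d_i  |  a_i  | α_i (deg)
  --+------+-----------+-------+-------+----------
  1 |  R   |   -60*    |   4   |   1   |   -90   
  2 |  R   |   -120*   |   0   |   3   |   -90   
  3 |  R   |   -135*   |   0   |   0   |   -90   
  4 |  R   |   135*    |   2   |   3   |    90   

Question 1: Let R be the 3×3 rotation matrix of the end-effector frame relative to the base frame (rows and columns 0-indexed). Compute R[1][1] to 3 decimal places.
0.660

End-effector y-axis (col 1 of R) = (0.4356,0.6597,0.6124)
R[1][1] = 0.6597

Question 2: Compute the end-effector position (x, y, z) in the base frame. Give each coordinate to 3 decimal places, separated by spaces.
-1.971 3.243 8.061

after link 1: o_1 = (0.5000, -0.8660, 4.0000)
after link 2: o_2 = (-0.2500, 0.4330, 6.5981)
after link 3: o_3 = (-0.2500, 0.4330, 6.5981)
after link 4: o_4 = (-1.9714, 3.2430, 8.0612)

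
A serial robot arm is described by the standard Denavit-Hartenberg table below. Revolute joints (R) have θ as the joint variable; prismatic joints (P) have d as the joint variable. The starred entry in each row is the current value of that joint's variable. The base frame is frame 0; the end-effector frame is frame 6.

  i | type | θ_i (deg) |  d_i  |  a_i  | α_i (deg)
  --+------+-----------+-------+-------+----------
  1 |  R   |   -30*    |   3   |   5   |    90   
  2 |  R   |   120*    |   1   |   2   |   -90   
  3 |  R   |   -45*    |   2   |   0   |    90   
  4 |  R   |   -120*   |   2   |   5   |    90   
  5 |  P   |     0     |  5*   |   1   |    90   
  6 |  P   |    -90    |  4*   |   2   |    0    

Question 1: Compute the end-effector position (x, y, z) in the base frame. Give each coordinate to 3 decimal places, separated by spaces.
after link 1: o_1 = (4.3301, -2.5000, 3.0000)
after link 2: o_2 = (2.9641, -2.8660, 4.7321)
after link 3: o_3 = (1.4641, -2.0000, 3.7321)
after link 4: o_4 = (6.2663, -4.3643, 3.1414)
after link 5: o_5 = (8.2275, -1.5528, -0.6334)
after link 6: o_6 = (8.0242, 0.4163, 3.3768)

8.024 0.416 3.377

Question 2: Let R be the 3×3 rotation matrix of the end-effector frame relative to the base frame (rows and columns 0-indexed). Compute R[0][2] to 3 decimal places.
End-effector z-axis (col 2 of R) = (0.0474,0.7891,0.6124)
R[0][2] = 0.0474

0.047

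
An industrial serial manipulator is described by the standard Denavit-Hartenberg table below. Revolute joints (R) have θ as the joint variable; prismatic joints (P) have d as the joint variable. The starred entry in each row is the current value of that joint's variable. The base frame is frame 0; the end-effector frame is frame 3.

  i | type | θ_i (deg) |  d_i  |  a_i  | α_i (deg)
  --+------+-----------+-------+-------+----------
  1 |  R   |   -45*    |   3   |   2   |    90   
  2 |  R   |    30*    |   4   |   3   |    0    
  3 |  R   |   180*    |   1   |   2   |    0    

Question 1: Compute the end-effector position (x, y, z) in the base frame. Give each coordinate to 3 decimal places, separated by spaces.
-1.509 -5.562 3.500

after link 1: o_1 = (1.4142, -1.4142, 3.0000)
after link 2: o_2 = (0.4229, -6.0798, 4.5000)
after link 3: o_3 = (-1.5089, -5.5621, 3.5000)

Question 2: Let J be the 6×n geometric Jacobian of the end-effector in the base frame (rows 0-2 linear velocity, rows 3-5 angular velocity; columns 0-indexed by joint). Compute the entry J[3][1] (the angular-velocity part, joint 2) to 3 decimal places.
-0.707

axis z_1 = (-0.7071,-0.7071,0.0000); lever o_n−o_1 = (-2.9232,-4.1479,0.5000)
cross product → J_v[:, 1] = (-0.3536,0.3536,0.8660)
J_ω[:, 1] = z_1
entry J[3][1] = -0.7071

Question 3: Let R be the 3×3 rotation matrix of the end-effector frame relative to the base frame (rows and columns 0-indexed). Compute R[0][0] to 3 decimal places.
-0.612

End-effector x-axis (col 0 of R) = (-0.6124,0.6124,-0.5000)
R[0][0] = -0.6124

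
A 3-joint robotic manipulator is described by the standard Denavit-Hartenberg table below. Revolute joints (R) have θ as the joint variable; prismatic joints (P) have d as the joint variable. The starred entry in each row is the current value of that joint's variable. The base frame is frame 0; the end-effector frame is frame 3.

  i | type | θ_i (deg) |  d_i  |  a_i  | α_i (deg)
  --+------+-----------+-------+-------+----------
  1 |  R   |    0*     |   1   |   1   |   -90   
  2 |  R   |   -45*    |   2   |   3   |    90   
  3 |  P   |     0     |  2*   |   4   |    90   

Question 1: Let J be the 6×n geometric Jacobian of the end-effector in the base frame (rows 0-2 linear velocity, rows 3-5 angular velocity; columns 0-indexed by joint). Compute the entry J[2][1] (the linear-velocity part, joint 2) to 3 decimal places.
axis z_1 = (0.0000,1.0000,0.0000); lever o_n−o_1 = (3.5355,2.0000,6.3640)
cross product → J_v[:, 1] = (6.3640,0.0000,-3.5355)
J_ω[:, 1] = z_1
entry J[2][1] = -3.5355

-3.536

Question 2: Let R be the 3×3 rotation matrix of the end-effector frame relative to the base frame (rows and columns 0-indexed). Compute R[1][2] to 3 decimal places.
End-effector z-axis (col 2 of R) = (-0.0000,-1.0000,0.0000)
R[1][2] = -1.0000

-1.000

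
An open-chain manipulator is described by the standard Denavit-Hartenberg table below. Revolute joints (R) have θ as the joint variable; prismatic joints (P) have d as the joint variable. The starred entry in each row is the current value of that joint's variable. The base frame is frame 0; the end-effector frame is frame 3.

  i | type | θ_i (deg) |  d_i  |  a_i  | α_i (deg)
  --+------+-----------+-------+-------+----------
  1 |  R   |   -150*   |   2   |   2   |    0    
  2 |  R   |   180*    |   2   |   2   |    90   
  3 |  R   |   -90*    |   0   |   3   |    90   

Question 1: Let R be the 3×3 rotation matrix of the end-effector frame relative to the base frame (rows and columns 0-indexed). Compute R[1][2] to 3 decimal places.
End-effector z-axis (col 2 of R) = (-0.8660,-0.5000,-0.0000)
R[1][2] = -0.5000

-0.500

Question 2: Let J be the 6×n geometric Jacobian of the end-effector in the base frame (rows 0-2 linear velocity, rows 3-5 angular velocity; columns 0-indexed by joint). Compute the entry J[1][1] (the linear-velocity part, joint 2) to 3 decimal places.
1.732

axis z_1 = (0.0000,0.0000,1.0000); lever o_n−o_1 = (1.7321,1.0000,-1.0000)
cross product → J_v[:, 1] = (-1.0000,1.7321,0.0000)
J_ω[:, 1] = z_1
entry J[1][1] = 1.7321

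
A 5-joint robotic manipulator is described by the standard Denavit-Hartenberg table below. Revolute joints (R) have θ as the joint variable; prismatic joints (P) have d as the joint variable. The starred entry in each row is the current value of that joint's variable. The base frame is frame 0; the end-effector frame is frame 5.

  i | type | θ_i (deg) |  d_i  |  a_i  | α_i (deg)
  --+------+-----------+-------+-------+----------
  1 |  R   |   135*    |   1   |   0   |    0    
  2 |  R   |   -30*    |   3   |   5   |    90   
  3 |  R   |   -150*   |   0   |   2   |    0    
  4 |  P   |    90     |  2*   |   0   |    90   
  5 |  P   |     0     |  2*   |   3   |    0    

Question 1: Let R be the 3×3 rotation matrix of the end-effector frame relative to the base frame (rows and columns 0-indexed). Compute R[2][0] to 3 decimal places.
-0.866

End-effector x-axis (col 0 of R) = (-0.1294,0.4830,-0.8660)
R[2][0] = -0.8660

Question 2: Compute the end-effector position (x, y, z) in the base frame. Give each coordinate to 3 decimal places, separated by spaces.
after link 1: o_1 = (0.0000, 0.0000, 1.0000)
after link 2: o_2 = (-1.2941, 4.8296, 4.0000)
after link 3: o_3 = (-0.8458, 3.1566, 3.0000)
after link 4: o_4 = (1.0860, 3.6742, 3.0000)
after link 5: o_5 = (1.1461, 3.4501, -0.5981)

1.146 3.450 -0.598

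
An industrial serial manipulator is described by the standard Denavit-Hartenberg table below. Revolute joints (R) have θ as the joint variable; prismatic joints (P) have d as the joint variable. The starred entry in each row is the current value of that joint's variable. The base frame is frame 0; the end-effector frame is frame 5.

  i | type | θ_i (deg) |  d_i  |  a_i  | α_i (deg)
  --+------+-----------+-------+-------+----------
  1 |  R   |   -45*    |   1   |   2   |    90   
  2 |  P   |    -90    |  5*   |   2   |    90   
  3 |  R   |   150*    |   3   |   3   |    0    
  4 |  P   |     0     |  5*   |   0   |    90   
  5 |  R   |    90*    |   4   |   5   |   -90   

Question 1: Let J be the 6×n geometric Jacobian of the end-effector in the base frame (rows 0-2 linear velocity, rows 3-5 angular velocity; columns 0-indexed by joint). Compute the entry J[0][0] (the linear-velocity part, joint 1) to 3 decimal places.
-0.732

axis z_0 = ẑ; lever o_n−o_0 = (-14.8239,0.7325,-0.4019)
cross product → J_v[:, 0] = (-0.7325,-14.8239,0.0000)
J_ω[:, 0] = z_0
entry J[0][0] = -0.7325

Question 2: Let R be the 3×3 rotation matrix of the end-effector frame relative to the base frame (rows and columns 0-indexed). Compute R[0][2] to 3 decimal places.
End-effector z-axis (col 2 of R) = (0.3536,0.3536,-0.8660)
R[0][2] = 0.3536

0.354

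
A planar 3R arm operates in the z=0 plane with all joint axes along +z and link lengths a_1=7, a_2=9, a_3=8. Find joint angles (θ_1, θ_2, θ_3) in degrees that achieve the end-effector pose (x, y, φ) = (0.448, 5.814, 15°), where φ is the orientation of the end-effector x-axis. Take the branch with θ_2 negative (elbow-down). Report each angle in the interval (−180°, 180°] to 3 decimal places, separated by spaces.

-134.999 -119.998 -90.002

wrist centre = target − a_3·(cos φ, sin φ) = (-7.2794, 3.7434)
cos θ_2 = (67.0032−7²−9²)/(2·7·9) = -0.5000; θ_2 = -119.9983° (elbow-down)
β = atan2(3.7434,-7.2794) = 152.7854°; ψ = atan2(-7.7944,2.5002) = -72.2151°
θ_1 = β − ψ = 225.0005°
θ_3 = φ − θ_1 − θ_2 = -90.0022° (wrapped to (-180°,180°])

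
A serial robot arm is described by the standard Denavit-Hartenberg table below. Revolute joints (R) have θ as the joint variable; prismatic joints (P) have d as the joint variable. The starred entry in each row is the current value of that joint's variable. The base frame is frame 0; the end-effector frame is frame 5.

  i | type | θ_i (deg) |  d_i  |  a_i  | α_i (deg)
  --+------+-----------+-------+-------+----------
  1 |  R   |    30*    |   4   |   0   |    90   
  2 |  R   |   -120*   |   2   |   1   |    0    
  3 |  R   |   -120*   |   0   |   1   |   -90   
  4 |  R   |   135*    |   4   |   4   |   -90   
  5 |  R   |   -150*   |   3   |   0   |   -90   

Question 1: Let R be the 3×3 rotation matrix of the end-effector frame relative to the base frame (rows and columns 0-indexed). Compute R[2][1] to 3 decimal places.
End-effector y-axis (col 1 of R) = (-0.6597,0.4356,0.6124)
R[2][1] = 0.6124

0.612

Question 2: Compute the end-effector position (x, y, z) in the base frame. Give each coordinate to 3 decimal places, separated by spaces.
after link 1: o_1 = (0.0000, 0.0000, 4.0000)
after link 2: o_2 = (0.5670, -1.9821, 3.1340)
after link 3: o_3 = (0.1340, -2.2321, 4.0000)
after link 4: o_4 = (-3.0555, -0.8075, -0.4495)
after link 5: o_5 = (-1.0763, -2.1143, -2.2866)

-1.076 -2.114 -2.287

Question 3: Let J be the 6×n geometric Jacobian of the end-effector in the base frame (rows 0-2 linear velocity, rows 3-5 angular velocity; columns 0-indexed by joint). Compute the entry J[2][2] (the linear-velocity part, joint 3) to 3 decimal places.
axis z_2 = (0.5000,-0.8660,0.0000); lever o_n−o_2 = (-1.6433,-0.1322,-5.4206)
cross product → J_v[:, 2] = (4.6944,2.7103,-1.4892)
J_ω[:, 2] = z_2
entry J[2][2] = -1.4892

-1.489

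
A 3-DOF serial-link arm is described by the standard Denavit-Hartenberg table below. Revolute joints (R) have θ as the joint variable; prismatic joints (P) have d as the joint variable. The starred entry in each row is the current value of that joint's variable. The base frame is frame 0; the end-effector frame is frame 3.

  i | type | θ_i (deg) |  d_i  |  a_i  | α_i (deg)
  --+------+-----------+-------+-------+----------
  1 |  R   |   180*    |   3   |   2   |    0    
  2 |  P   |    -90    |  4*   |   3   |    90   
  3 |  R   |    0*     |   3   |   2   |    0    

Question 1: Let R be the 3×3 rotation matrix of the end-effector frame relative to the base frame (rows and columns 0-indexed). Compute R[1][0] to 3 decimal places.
1.000

End-effector x-axis (col 0 of R) = (0.0000,1.0000,0.0000)
R[1][0] = 1.0000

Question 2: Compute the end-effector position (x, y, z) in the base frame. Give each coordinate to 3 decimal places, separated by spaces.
after link 1: o_1 = (-2.0000, 0.0000, 3.0000)
after link 2: o_2 = (-2.0000, 3.0000, 7.0000)
after link 3: o_3 = (1.0000, 5.0000, 7.0000)

1.000 5.000 7.000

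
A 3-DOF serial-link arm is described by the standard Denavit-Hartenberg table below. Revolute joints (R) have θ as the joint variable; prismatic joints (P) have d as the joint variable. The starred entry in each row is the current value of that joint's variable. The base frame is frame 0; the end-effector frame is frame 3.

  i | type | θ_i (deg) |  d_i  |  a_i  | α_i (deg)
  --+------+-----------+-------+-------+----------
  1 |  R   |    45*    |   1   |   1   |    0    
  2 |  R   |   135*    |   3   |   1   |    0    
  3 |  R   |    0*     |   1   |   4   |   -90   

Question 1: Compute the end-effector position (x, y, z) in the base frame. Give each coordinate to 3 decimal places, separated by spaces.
-4.293 0.707 5.000

after link 1: o_1 = (0.7071, 0.7071, 1.0000)
after link 2: o_2 = (-0.2929, 0.7071, 4.0000)
after link 3: o_3 = (-4.2929, 0.7071, 5.0000)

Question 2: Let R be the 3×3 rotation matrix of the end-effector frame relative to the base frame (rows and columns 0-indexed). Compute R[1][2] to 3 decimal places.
-1.000

End-effector z-axis (col 2 of R) = (-0.0000,-1.0000,0.0000)
R[1][2] = -1.0000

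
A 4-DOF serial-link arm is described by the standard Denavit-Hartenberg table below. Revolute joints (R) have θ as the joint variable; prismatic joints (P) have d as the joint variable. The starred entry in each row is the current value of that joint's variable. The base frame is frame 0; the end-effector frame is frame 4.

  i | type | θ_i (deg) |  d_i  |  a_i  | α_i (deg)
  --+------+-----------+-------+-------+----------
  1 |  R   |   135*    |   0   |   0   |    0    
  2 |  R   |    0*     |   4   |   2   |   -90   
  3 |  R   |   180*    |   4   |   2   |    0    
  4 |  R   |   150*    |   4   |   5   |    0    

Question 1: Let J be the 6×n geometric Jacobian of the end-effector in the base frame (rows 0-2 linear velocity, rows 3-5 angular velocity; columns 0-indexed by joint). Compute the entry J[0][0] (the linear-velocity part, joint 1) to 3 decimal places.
2.595

axis z_0 = ẑ; lever o_n−o_0 = (-8.7187,-2.5950,6.5000)
cross product → J_v[:, 0] = (2.5950,-8.7187,0.0000)
J_ω[:, 0] = z_0
entry J[0][0] = 2.5950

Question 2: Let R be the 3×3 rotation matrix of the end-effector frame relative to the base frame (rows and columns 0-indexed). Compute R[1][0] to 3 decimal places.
0.612

End-effector x-axis (col 0 of R) = (-0.6124,0.6124,0.5000)
R[1][0] = 0.6124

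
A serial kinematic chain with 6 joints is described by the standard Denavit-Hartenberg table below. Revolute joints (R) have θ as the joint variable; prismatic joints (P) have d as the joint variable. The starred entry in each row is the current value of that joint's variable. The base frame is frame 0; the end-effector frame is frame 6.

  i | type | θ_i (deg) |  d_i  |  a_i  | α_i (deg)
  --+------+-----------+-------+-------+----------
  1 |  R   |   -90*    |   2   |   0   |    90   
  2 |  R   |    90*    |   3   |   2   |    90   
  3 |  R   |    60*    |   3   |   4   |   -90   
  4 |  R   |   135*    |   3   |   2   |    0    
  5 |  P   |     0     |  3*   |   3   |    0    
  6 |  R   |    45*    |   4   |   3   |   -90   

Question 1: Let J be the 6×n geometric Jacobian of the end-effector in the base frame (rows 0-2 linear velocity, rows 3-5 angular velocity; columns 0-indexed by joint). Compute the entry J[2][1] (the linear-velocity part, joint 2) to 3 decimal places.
-0.536

axis z_1 = (-1.0000,-0.0000,0.0000); lever o_n−o_1 = (-5.8042,0.5355,-7.9280)
cross product → J_v[:, 1] = (0.0000,-7.9280,-0.5355)
J_ω[:, 1] = z_1
entry J[2][1] = -0.5355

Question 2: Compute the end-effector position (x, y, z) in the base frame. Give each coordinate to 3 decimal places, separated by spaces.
-5.804 0.536 -5.928

after link 1: o_1 = (0.0000, 0.0000, 2.0000)
after link 2: o_2 = (-3.0000, -0.0000, 4.0000)
after link 3: o_3 = (-6.4641, -3.0000, 6.0000)
after link 4: o_4 = (-6.7394, -1.5858, 2.6948)
after link 5: o_5 = (-6.4022, 0.5355, -0.9639)
after link 6: o_6 = (-5.8042, 0.5355, -5.9280)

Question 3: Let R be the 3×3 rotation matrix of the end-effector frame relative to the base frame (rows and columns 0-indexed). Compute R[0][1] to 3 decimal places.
End-effector y-axis (col 1 of R) = (0.5000,-0.0000,0.8660)
R[0][1] = 0.5000

0.500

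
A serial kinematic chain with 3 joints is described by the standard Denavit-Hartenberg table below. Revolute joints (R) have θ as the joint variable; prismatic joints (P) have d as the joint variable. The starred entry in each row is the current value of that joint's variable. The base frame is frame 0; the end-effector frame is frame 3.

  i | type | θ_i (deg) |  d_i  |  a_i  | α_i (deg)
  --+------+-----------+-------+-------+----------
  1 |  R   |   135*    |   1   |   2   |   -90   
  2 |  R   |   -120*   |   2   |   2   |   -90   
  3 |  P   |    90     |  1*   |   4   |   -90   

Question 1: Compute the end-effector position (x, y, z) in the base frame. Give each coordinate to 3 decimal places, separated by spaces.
0.095 2.734 3.232

after link 1: o_1 = (-1.4142, 1.4142, 1.0000)
after link 2: o_2 = (-2.1213, -0.7071, 2.7321)
after link 3: o_3 = (0.0947, 2.7337, 3.2321)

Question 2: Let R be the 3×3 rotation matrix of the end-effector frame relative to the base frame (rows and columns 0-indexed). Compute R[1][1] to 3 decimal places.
End-effector y-axis (col 1 of R) = (0.6124,-0.6124,-0.5000)
R[1][1] = -0.6124

-0.612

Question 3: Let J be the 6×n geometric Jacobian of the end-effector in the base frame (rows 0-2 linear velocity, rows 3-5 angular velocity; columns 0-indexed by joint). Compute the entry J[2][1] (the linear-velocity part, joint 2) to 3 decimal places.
0.134

axis z_1 = (-0.7071,-0.7071,0.0000); lever o_n−o_1 = (1.5089,1.3195,2.2321)
cross product → J_v[:, 1] = (-1.5783,1.5783,0.1340)
J_ω[:, 1] = z_1
entry J[2][1] = 0.1340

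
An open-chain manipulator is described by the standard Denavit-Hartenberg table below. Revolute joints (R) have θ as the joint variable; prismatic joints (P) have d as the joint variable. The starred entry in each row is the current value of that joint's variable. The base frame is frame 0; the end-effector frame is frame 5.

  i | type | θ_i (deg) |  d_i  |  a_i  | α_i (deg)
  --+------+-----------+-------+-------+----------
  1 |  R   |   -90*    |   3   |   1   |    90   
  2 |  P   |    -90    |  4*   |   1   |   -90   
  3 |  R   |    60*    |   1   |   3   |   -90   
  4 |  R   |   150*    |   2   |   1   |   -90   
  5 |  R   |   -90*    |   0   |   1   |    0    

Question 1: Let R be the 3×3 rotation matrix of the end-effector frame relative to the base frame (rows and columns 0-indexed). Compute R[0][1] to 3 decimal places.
End-effector y-axis (col 1 of R) = (-0.7500,0.5000,0.4330)
R[0][1] = -0.7500

-0.750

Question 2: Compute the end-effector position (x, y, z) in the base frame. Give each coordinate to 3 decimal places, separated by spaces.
-0.652 -1.500 3.531

after link 1: o_1 = (0.0000, -1.0000, 3.0000)
after link 2: o_2 = (-4.0000, -1.0000, 2.0000)
after link 3: o_3 = (-1.4019, -2.0000, 0.5000)
after link 4: o_4 = (-1.1519, -1.5000, 2.6651)
after link 5: o_5 = (-0.6519, -1.5000, 3.5311)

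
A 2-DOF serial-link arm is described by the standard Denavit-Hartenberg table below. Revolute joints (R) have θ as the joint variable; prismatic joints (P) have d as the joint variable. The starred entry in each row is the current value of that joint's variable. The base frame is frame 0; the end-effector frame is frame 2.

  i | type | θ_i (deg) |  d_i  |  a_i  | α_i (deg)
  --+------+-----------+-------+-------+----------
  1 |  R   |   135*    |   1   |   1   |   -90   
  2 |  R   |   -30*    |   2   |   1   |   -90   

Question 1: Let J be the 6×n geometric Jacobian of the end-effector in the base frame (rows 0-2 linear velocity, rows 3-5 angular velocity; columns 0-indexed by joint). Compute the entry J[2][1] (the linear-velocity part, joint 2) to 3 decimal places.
-0.866

axis z_1 = (-0.7071,-0.7071,0.0000); lever o_n−o_1 = (-2.0266,-0.8018,0.5000)
cross product → J_v[:, 1] = (-0.3536,0.3536,-0.8660)
J_ω[:, 1] = z_1
entry J[2][1] = -0.8660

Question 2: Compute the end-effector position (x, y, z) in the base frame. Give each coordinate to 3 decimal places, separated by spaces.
-2.734 -0.095 1.500

after link 1: o_1 = (-0.7071, 0.7071, 1.0000)
after link 2: o_2 = (-2.7337, -0.0947, 1.5000)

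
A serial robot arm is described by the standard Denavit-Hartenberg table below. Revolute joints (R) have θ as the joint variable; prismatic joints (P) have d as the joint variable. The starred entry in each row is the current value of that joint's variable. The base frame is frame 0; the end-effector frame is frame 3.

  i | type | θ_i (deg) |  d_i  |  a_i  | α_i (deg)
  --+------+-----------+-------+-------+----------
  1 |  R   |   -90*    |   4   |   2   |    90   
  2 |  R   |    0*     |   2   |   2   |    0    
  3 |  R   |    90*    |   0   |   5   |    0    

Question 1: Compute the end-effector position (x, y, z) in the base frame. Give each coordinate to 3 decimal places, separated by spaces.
-2.000 -4.000 9.000

after link 1: o_1 = (0.0000, -2.0000, 4.0000)
after link 2: o_2 = (-2.0000, -4.0000, 4.0000)
after link 3: o_3 = (-2.0000, -4.0000, 9.0000)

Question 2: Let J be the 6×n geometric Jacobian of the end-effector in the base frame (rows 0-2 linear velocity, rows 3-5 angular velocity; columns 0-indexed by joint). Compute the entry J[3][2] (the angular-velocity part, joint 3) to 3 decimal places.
-1.000

axis z_2 = (-1.0000,-0.0000,0.0000); lever o_n−o_2 = (0.0000,0.0000,5.0000)
cross product → J_v[:, 2] = (-0.0000,5.0000,0.0000)
J_ω[:, 2] = z_2
entry J[3][2] = -1.0000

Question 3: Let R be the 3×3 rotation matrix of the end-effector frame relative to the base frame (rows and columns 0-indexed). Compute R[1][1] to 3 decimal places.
1.000

End-effector y-axis (col 1 of R) = (-0.0000,1.0000,0.0000)
R[1][1] = 1.0000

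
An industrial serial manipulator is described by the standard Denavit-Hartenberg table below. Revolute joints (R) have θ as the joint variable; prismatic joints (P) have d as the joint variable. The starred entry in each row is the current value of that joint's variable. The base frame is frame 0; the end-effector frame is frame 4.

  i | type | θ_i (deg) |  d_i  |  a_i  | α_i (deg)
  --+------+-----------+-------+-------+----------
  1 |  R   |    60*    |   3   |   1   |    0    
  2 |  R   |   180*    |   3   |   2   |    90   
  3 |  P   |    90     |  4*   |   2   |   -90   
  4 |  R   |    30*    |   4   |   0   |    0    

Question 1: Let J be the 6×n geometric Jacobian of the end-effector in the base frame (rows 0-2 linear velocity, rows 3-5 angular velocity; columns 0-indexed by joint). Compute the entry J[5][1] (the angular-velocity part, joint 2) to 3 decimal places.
axis z_1 = (0.0000,0.0000,1.0000); lever o_n−o_1 = (-2.4641,3.7321,5.0000)
cross product → J_v[:, 1] = (-3.7321,-2.4641,0.0000)
J_ω[:, 1] = z_1
entry J[5][1] = 1.0000

1.000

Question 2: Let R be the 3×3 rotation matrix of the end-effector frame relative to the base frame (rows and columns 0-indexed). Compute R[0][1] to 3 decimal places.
0.750

End-effector y-axis (col 1 of R) = (0.7500,-0.4330,-0.5000)
R[0][1] = 0.7500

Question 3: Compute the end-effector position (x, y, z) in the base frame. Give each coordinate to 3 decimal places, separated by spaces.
after link 1: o_1 = (0.5000, 0.8660, 3.0000)
after link 2: o_2 = (-0.5000, -0.8660, 6.0000)
after link 3: o_3 = (-3.9641, 1.1340, 8.0000)
after link 4: o_4 = (-1.9641, 4.5981, 8.0000)

-1.964 4.598 8.000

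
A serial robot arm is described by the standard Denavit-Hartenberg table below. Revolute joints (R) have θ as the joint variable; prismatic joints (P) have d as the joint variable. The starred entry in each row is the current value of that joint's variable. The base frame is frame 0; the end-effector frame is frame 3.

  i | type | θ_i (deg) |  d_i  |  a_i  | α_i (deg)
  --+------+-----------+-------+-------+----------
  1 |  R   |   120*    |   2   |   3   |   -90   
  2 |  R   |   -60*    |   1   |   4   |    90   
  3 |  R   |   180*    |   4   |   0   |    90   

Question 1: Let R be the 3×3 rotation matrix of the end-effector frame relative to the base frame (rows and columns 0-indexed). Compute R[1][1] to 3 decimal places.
End-effector y-axis (col 1 of R) = (0.4330,-0.7500,0.5000)
R[1][1] = -0.7500

-0.750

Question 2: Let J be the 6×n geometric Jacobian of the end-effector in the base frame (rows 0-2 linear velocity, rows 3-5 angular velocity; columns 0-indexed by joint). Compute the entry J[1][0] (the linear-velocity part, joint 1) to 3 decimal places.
axis z_0 = ẑ; lever o_n−o_0 = (-1.6340,0.8301,7.4641)
cross product → J_v[:, 0] = (-0.8301,-1.6340,0.0000)
J_ω[:, 0] = z_0
entry J[1][0] = -1.6340

-1.634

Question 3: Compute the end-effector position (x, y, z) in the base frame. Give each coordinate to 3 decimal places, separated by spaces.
after link 1: o_1 = (-1.5000, 2.5981, 2.0000)
after link 2: o_2 = (-3.3660, 3.8301, 5.4641)
after link 3: o_3 = (-1.6340, 0.8301, 7.4641)

-1.634 0.830 7.464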